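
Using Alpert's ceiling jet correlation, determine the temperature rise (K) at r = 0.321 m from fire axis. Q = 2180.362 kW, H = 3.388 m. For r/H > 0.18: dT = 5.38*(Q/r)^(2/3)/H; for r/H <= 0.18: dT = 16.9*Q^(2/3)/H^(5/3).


r/H = 0.321 / 3.388 = 0.094746
r/H <= 0.18, so dT = 16.9*Q^(2/3)/H^(5/3)
Q^(2/3) = 168.15
H^(5/3) = 7.6426
dT = 16.9 * 168.15 / 7.6426 = 371.82 K

371.82 K


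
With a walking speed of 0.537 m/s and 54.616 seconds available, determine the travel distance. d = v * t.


d = 0.537 * 54.616 = 29.329 m

29.329 m


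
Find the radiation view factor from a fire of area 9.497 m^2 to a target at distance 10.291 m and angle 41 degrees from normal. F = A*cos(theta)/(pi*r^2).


cos(41 deg) = 0.75471
pi*r^2 = 332.71
F = 9.497 * 0.75471 / 332.71 = 0.021543

0.021543


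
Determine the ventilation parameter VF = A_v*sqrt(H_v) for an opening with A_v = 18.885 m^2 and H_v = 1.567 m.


sqrt(H_v) = 1.2518
VF = 18.885 * 1.2518 = 23.640 m^(5/2)

23.640 m^(5/2)


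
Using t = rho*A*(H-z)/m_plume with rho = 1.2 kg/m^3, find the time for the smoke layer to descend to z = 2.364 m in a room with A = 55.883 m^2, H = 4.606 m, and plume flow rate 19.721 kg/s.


H - z = 2.242 m
t = 1.2 * 55.883 * 2.242 / 19.721 = 7.6237 s

7.6237 s


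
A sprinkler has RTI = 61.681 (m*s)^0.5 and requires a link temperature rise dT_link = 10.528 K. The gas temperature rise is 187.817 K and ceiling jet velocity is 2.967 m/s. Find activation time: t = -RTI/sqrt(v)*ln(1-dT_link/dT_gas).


dT_link/dT_gas = 0.056055
ln(1 - 0.056055) = -0.057687
t = -61.681 / sqrt(2.967) * -0.057687 = 2.0657 s

2.0657 s


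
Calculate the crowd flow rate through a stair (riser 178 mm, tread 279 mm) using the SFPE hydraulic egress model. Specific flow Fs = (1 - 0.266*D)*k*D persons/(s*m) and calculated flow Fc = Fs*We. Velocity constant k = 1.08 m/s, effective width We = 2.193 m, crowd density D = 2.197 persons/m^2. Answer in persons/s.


1 - 0.266*D = 1 - 0.266*2.197 = 0.41560
Fs = 0.41560 * 1.08 * 2.197 = 0.98611 persons/(s*m)
Fc = 0.98611 * 2.193 = 2.1625 persons/s

2.1625 persons/s


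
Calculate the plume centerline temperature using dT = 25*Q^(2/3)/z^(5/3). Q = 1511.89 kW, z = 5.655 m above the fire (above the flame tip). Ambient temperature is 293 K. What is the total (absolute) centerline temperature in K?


Q^(2/3) = 131.73
z^(5/3) = 17.950
dT = 25 * 131.73 / 17.950 = 183.47 K
T = 293 + 183.47 = 476.47 K

476.47 K


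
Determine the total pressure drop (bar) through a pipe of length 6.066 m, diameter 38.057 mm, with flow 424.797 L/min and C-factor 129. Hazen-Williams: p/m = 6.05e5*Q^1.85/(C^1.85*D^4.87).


Q^1.85 = 72801
C^1.85 = 8027.7
D^4.87 = 4.9741e+07
p/m = 0.11030 bar/m
p_total = 0.11030 * 6.066 = 0.66909 bar

0.66909 bar


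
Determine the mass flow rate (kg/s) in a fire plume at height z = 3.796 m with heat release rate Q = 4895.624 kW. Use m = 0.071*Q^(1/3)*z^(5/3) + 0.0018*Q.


Q^(1/3) = 16.980
z^(5/3) = 9.2373
First term = 0.071 * 16.980 * 9.2373 = 11.136
Second term = 0.0018 * 4895.624 = 8.8121
m = 19.948 kg/s

19.948 kg/s


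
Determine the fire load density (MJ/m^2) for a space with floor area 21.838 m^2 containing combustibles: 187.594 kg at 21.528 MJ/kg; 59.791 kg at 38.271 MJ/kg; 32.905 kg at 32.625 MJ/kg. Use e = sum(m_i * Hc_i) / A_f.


Total energy = 187.594*21.528 + 59.791*38.271 + 32.905*32.625
= 4038.524 + 2288.261 + 1073.526
= 7400.311 MJ
e = 7400.311 / 21.838 = 338.87 MJ/m^2

338.87 MJ/m^2


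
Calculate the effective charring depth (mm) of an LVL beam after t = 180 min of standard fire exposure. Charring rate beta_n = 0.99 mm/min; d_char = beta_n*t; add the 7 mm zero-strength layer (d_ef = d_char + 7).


d_char = 0.99 * 180 = 178.2 mm
d_ef = 178.2 + 1.0*7 = 185.2 mm

185.2 mm


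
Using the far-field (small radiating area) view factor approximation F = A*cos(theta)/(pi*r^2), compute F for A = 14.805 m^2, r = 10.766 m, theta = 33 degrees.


cos(33 deg) = 0.83867
pi*r^2 = 364.13
F = 14.805 * 0.83867 / 364.13 = 0.034099

0.034099


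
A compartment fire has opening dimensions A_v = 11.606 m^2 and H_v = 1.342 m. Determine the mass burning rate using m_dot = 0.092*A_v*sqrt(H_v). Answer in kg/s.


sqrt(H_v) = 1.1584
m_dot = 0.092 * 11.606 * 1.1584 = 1.2369 kg/s

1.2369 kg/s


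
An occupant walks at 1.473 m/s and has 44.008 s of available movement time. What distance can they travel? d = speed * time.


d = 1.473 * 44.008 = 64.824 m

64.824 m


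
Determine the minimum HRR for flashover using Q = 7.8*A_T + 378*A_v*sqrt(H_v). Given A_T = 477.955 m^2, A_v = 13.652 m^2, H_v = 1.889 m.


7.8*A_T = 3728.049
sqrt(H_v) = 1.3744
378*A_v*sqrt(H_v) = 7092.6
Q = 3728.049 + 7092.6 = 10821 kW

10821 kW


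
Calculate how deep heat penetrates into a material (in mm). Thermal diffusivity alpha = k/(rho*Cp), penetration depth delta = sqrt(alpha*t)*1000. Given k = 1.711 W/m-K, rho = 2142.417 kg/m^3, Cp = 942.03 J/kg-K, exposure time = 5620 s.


alpha = 1.711 / (2142.417 * 942.03) = 8.4778e-07 m^2/s
alpha * t = 0.0047645
delta = sqrt(0.0047645) * 1000 = 69.025 mm

69.025 mm


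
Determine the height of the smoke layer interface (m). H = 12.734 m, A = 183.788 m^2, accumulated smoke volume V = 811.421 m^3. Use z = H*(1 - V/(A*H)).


V/(A*H) = 0.34671
1 - 0.34671 = 0.65329
z = 12.734 * 0.65329 = 8.3190 m

8.3190 m


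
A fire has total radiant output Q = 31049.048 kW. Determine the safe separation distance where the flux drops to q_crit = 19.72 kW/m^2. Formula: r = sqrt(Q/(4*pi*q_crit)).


4*pi*q_crit = 247.81
Q/(4*pi*q_crit) = 125.29
r = sqrt(125.29) = 11.193 m

11.193 m


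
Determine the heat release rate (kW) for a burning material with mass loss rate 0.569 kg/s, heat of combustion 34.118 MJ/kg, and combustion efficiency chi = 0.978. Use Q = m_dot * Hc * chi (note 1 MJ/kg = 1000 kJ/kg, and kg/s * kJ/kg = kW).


Hc = 34.118 MJ/kg = 34.118 * 1000 kJ/kg = 34118 kJ/kg
Q = 0.569 kg/s * 34118 kJ/kg * 0.978 = 18986 kW

18986 kW


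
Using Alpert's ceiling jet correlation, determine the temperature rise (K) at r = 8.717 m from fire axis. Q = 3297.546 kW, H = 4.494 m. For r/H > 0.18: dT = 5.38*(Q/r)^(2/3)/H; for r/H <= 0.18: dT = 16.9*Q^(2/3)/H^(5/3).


r/H = 8.717 / 4.494 = 1.9397
r/H > 0.18, so dT = 5.38*(Q/r)^(2/3)/H
Q/r = 378.29
(Q/r)^(2/3) = 52.306
dT = 5.38 * 52.306 / 4.494 = 62.618 K

62.618 K


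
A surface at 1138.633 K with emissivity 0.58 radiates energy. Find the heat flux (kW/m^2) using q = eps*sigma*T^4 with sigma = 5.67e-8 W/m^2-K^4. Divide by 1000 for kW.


T^4 = 1.6809e+12
q = 0.58 * 5.67e-8 * 1.6809e+12 / 1000 = 55.277 kW/m^2

55.277 kW/m^2


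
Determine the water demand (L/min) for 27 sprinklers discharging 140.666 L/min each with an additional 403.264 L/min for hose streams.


Sprinkler demand = 27 * 140.666 = 3797.982 L/min
Total = 3797.982 + 403.264 = 4201.246 L/min

4201.246 L/min


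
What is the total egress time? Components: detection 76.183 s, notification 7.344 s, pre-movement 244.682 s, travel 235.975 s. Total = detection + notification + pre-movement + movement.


Total = 76.183 + 7.344 + 244.682 + 235.975 = 564.184 s

564.184 s


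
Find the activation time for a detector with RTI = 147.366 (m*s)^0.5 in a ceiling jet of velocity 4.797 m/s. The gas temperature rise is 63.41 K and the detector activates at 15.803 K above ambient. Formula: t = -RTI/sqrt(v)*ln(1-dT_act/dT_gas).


dT_act/dT_gas = 0.24922
ln(1 - 0.24922) = -0.28664
t = -147.366 / sqrt(4.797) * -0.28664 = 19.286 s

19.286 s


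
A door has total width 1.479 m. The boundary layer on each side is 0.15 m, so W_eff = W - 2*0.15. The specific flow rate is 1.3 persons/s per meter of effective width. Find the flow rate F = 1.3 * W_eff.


W_eff = 1.479 - 0.30 = 1.179 m
F = 1.3 * 1.179 = 1.5327 persons/s

1.5327 persons/s


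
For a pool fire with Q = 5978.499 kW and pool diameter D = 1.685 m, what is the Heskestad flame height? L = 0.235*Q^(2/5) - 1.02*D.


Q^(2/5) = 32.407
0.235 * Q^(2/5) = 7.6156
1.02 * D = 1.7187
L = 5.8969 m

5.8969 m


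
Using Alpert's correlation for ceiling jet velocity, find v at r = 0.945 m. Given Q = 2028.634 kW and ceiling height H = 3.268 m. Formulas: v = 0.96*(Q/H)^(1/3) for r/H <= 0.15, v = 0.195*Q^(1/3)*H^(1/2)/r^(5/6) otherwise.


r/H = 0.945 / 3.268 = 0.28917
r/H > 0.15, so v = 0.195*Q^(1/3)*H^(1/2)/r^(5/6)
Q^(1/3) = 12.659
H^(1/2) = 1.8078
r^(5/6) = 0.95395
v = 0.195 * 12.659 * 1.8078 / 0.95395 = 4.6779 m/s

4.6779 m/s


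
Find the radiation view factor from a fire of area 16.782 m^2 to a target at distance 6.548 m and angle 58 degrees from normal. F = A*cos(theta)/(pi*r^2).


cos(58 deg) = 0.52992
pi*r^2 = 134.70
F = 16.782 * 0.52992 / 134.70 = 0.066022

0.066022


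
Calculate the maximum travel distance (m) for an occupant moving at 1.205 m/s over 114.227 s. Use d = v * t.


d = 1.205 * 114.227 = 137.64 m

137.64 m


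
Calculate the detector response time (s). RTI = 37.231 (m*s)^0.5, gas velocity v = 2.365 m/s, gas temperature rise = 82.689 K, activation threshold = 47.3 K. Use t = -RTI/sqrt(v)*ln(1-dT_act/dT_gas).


dT_act/dT_gas = 0.57202
ln(1 - 0.57202) = -0.84869
t = -37.231 / sqrt(2.365) * -0.84869 = 20.546 s

20.546 s


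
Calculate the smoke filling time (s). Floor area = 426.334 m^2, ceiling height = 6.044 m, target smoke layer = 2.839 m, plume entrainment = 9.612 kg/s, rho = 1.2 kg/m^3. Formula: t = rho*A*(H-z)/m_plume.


H - z = 3.205 m
t = 1.2 * 426.334 * 3.205 / 9.612 = 170.59 s

170.59 s


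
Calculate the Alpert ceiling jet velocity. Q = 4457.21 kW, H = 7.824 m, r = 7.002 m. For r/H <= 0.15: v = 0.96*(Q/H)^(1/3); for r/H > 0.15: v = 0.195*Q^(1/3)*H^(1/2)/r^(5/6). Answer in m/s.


r/H = 7.002 / 7.824 = 0.89494
r/H > 0.15, so v = 0.195*Q^(1/3)*H^(1/2)/r^(5/6)
Q^(1/3) = 16.457
H^(1/2) = 2.7971
r^(5/6) = 5.0623
v = 0.195 * 16.457 * 2.7971 / 5.0623 = 1.7732 m/s

1.7732 m/s


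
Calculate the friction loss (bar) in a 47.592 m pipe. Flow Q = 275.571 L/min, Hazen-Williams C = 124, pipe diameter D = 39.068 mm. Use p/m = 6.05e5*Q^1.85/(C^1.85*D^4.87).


Q^1.85 = 32691
C^1.85 = 7461.6
D^4.87 = 5.6516e+07
p/m = 0.046902 bar/m
p_total = 0.046902 * 47.592 = 2.2321 bar

2.2321 bar


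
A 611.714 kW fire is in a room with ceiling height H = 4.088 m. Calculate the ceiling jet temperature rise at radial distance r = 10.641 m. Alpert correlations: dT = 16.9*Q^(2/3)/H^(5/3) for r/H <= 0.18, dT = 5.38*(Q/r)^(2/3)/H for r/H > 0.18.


r/H = 10.641 / 4.088 = 2.6030
r/H > 0.18, so dT = 5.38*(Q/r)^(2/3)/H
Q/r = 57.487
(Q/r)^(2/3) = 14.895
dT = 5.38 * 14.895 / 4.088 = 19.603 K

19.603 K


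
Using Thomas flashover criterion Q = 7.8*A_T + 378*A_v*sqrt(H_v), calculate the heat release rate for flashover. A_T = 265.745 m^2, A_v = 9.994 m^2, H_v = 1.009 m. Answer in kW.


7.8*A_T = 2072.811
sqrt(H_v) = 1.0045
378*A_v*sqrt(H_v) = 3794.7
Q = 2072.811 + 3794.7 = 5867.5 kW

5867.5 kW


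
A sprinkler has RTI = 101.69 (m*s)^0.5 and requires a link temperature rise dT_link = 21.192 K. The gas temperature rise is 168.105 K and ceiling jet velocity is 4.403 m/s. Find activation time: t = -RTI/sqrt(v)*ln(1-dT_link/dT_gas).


dT_link/dT_gas = 0.12606
ln(1 - 0.12606) = -0.13475
t = -101.69 / sqrt(4.403) * -0.13475 = 6.5302 s

6.5302 s


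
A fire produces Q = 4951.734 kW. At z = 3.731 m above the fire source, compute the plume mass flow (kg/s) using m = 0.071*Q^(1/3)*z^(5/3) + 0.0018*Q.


Q^(1/3) = 17.045
z^(5/3) = 8.9752
First term = 0.071 * 17.045 * 8.9752 = 10.861
Second term = 0.0018 * 4951.734 = 8.9131
m = 19.775 kg/s

19.775 kg/s


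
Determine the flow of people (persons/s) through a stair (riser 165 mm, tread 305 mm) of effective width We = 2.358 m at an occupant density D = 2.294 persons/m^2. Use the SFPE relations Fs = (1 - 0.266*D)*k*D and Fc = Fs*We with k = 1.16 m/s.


1 - 0.266*D = 1 - 0.266*2.294 = 0.38980
Fs = 0.38980 * 1.16 * 2.294 = 1.0373 persons/(s*m)
Fc = 1.0373 * 2.358 = 2.4459 persons/s

2.4459 persons/s


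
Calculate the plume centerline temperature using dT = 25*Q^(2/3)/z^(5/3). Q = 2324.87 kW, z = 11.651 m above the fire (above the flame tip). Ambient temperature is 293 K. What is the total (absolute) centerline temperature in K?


Q^(2/3) = 175.50
z^(5/3) = 59.879
dT = 25 * 175.50 / 59.879 = 73.271 K
T = 293 + 73.271 = 366.27 K

366.27 K


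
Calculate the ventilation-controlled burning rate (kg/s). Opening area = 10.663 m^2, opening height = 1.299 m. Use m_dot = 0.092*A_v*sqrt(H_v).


sqrt(H_v) = 1.1397
m_dot = 0.092 * 10.663 * 1.1397 = 1.1181 kg/s

1.1181 kg/s


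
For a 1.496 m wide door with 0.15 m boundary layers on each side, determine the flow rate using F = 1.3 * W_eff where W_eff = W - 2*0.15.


W_eff = 1.496 - 0.30 = 1.196 m
F = 1.3 * 1.196 = 1.5548 persons/s

1.5548 persons/s


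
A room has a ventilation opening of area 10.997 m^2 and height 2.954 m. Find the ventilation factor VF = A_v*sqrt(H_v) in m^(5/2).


sqrt(H_v) = 1.7187
VF = 10.997 * 1.7187 = 18.901 m^(5/2)

18.901 m^(5/2)


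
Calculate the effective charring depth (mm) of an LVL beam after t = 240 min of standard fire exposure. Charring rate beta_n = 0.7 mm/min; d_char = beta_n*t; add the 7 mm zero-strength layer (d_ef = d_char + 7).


d_char = 0.7 * 240 = 168 mm
d_ef = 168 + 1.0*7 = 175 mm

175 mm


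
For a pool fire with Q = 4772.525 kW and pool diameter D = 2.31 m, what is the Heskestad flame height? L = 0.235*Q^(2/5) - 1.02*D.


Q^(2/5) = 29.614
0.235 * Q^(2/5) = 6.9593
1.02 * D = 2.3562
L = 4.6031 m

4.6031 m


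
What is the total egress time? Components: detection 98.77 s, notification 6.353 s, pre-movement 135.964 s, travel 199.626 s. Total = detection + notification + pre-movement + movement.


Total = 98.77 + 6.353 + 135.964 + 199.626 = 440.713 s

440.713 s


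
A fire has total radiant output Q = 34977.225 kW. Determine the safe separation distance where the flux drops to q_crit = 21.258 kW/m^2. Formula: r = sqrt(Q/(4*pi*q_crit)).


4*pi*q_crit = 267.14
Q/(4*pi*q_crit) = 130.93
r = sqrt(130.93) = 11.443 m

11.443 m


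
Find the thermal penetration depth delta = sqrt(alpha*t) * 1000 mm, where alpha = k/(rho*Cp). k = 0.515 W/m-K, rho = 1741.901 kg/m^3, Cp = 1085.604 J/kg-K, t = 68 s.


alpha = 0.515 / (1741.901 * 1085.604) = 2.7234e-07 m^2/s
alpha * t = 1.8519e-05
delta = sqrt(1.8519e-05) * 1000 = 4.3034 mm

4.3034 mm


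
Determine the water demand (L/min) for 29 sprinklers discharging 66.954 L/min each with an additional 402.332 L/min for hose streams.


Sprinkler demand = 29 * 66.954 = 1941.666 L/min
Total = 1941.666 + 402.332 = 2343.998 L/min

2343.998 L/min


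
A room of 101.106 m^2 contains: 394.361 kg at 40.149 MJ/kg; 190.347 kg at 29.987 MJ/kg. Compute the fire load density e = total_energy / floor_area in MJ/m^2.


Total energy = 394.361*40.149 + 190.347*29.987
= 15833.20 + 5707.935
= 21541.14 MJ
e = 21541.14 / 101.106 = 213.05 MJ/m^2

213.05 MJ/m^2


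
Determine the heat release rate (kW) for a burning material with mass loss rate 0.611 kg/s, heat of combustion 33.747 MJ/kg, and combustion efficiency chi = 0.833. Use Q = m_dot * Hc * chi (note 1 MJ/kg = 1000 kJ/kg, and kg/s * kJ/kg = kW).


Hc = 33.747 MJ/kg = 33.747 * 1000 kJ/kg = 33747 kJ/kg
Q = 0.611 kg/s * 33747 kJ/kg * 0.833 = 17176 kW

17176 kW


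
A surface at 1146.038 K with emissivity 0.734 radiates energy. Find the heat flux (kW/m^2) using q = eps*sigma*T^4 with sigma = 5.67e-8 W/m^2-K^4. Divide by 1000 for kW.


T^4 = 1.7250e+12
q = 0.734 * 5.67e-8 * 1.7250e+12 / 1000 = 71.792 kW/m^2

71.792 kW/m^2


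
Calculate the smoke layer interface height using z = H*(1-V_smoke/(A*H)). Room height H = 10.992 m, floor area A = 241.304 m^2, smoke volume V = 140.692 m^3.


V/(A*H) = 0.053043
1 - 0.053043 = 0.94696
z = 10.992 * 0.94696 = 10.409 m

10.409 m


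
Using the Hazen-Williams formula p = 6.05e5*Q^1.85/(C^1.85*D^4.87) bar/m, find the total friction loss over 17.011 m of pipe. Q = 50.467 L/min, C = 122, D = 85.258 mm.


Q^1.85 = 1414.4
C^1.85 = 7240.5
D^4.87 = 2.5274e+09
p/m = 4.6760e-05 bar/m
p_total = 4.6760e-05 * 17.011 = 0.00079543 bar

0.00079543 bar


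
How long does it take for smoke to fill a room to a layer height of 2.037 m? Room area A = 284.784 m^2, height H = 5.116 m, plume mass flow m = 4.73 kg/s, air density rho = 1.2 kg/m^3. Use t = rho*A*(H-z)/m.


H - z = 3.079 m
t = 1.2 * 284.784 * 3.079 / 4.73 = 222.46 s

222.46 s


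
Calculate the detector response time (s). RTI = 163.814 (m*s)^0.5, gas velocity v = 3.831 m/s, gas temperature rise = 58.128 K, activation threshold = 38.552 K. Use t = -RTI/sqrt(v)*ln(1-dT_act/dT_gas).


dT_act/dT_gas = 0.66323
ln(1 - 0.66323) = -1.0883
t = -163.814 / sqrt(3.831) * -1.0883 = 91.088 s

91.088 s


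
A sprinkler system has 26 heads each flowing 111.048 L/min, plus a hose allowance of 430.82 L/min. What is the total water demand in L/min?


Sprinkler demand = 26 * 111.048 = 2887.248 L/min
Total = 2887.248 + 430.82 = 3318.068 L/min

3318.068 L/min


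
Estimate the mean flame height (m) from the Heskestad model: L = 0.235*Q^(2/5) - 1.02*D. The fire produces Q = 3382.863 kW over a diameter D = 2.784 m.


Q^(2/5) = 25.806
0.235 * Q^(2/5) = 6.0643
1.02 * D = 2.8397
L = 3.2246 m

3.2246 m


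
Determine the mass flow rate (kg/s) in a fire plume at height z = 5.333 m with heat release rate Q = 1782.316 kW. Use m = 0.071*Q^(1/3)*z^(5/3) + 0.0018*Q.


Q^(1/3) = 12.124
z^(5/3) = 16.279
First term = 0.071 * 12.124 * 16.279 = 14.013
Second term = 0.0018 * 1782.316 = 3.2082
m = 17.221 kg/s

17.221 kg/s


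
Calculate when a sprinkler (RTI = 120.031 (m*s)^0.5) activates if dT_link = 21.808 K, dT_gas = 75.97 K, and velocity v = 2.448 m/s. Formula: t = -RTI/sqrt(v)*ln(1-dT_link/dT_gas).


dT_link/dT_gas = 0.28706
ln(1 - 0.28706) = -0.33836
t = -120.031 / sqrt(2.448) * -0.33836 = 25.958 s

25.958 s


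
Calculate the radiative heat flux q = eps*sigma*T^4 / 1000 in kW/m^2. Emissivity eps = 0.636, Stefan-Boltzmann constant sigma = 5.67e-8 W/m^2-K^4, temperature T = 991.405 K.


T^4 = 9.6606e+11
q = 0.636 * 5.67e-8 * 9.6606e+11 / 1000 = 34.837 kW/m^2

34.837 kW/m^2


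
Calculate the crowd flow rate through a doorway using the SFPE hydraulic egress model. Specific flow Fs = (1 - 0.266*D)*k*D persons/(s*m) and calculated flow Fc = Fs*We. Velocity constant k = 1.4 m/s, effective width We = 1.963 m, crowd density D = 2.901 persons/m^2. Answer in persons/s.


1 - 0.266*D = 1 - 0.266*2.901 = 0.22833
Fs = 0.22833 * 1.4 * 2.901 = 0.92736 persons/(s*m)
Fc = 0.92736 * 1.963 = 1.8204 persons/s

1.8204 persons/s


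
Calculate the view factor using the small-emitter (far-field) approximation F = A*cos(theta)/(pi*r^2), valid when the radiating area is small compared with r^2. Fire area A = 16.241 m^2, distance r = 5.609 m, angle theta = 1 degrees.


cos(1 deg) = 0.99985
pi*r^2 = 98.837
F = 16.241 * 0.99985 / 98.837 = 0.16430

0.16430


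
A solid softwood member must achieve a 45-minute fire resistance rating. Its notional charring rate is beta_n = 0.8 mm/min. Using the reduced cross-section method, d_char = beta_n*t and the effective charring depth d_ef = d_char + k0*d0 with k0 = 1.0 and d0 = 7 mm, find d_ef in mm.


d_char = 0.8 * 45 = 36 mm
d_ef = 36 + 1.0*7 = 43 mm

43 mm


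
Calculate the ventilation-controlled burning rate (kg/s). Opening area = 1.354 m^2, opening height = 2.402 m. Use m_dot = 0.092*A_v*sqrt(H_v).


sqrt(H_v) = 1.5498
m_dot = 0.092 * 1.354 * 1.5498 = 0.19306 kg/s

0.19306 kg/s


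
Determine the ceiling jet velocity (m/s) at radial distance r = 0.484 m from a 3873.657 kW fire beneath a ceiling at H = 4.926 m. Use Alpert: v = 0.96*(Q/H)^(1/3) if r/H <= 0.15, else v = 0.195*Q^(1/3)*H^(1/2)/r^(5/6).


r/H = 0.484 / 4.926 = 0.098254
r/H <= 0.15, so v = 0.96*(Q/H)^(1/3)
Q/H = 786.37
(Q/H)^(1/3) = 9.2302
v = 0.96 * 9.2302 = 8.8609 m/s

8.8609 m/s


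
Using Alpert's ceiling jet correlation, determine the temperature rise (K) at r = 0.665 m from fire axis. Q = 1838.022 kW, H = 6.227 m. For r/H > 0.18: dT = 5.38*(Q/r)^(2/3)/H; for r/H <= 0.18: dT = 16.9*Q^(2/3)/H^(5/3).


r/H = 0.665 / 6.227 = 0.10679
r/H <= 0.18, so dT = 16.9*Q^(2/3)/H^(5/3)
Q^(2/3) = 150.05
H^(5/3) = 21.076
dT = 16.9 * 150.05 / 21.076 = 120.32 K

120.32 K


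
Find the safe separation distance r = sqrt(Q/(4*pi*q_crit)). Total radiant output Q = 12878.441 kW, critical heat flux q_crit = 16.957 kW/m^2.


4*pi*q_crit = 213.09
Q/(4*pi*q_crit) = 60.437
r = sqrt(60.437) = 7.7741 m

7.7741 m


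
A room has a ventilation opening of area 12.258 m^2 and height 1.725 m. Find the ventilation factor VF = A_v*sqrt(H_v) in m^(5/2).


sqrt(H_v) = 1.3134
VF = 12.258 * 1.3134 = 16.100 m^(5/2)

16.100 m^(5/2)


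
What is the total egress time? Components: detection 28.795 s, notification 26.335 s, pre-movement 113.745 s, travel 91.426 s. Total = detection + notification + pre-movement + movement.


Total = 28.795 + 26.335 + 113.745 + 91.426 = 260.301 s

260.301 s


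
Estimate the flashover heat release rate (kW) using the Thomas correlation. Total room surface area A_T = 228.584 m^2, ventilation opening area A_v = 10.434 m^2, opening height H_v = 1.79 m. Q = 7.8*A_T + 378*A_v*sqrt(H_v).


7.8*A_T = 1783.0
sqrt(H_v) = 1.3379
378*A_v*sqrt(H_v) = 5276.8
Q = 1783.0 + 5276.8 = 7059.7 kW

7059.7 kW


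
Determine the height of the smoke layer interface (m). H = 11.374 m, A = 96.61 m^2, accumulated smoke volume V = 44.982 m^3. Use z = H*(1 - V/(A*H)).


V/(A*H) = 0.040936
1 - 0.040936 = 0.95906
z = 11.374 * 0.95906 = 10.908 m

10.908 m


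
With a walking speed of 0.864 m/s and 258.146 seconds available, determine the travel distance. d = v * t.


d = 0.864 * 258.146 = 223.04 m

223.04 m


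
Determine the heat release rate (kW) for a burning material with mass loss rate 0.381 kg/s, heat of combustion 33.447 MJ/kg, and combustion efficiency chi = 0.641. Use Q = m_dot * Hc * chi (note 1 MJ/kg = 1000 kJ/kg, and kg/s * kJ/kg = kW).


Hc = 33.447 MJ/kg = 33.447 * 1000 kJ/kg = 33447 kJ/kg
Q = 0.381 kg/s * 33447 kJ/kg * 0.641 = 8168.5 kW

8168.5 kW


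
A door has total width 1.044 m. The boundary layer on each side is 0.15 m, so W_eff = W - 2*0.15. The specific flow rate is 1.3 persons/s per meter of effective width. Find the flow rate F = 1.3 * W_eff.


W_eff = 1.044 - 0.30 = 0.744 m
F = 1.3 * 0.744 = 0.96720 persons/s

0.96720 persons/s


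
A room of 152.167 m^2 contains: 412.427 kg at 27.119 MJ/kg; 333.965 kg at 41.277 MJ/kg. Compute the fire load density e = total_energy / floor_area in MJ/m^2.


Total energy = 412.427*27.119 + 333.965*41.277
= 11184.61 + 13785.07
= 24969.68 MJ
e = 24969.68 / 152.167 = 164.09 MJ/m^2

164.09 MJ/m^2


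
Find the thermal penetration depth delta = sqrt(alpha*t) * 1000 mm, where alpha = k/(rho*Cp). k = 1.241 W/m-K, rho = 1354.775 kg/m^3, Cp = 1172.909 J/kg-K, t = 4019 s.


alpha = 1.241 / (1354.775 * 1172.909) = 7.8098e-07 m^2/s
alpha * t = 0.0031388
delta = sqrt(0.0031388) * 1000 = 56.025 mm

56.025 mm


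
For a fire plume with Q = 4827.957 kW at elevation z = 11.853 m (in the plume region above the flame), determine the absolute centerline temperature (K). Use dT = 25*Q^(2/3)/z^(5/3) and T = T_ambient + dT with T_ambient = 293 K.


Q^(2/3) = 285.66
z^(5/3) = 61.619
dT = 25 * 285.66 / 61.619 = 115.90 K
T = 293 + 115.90 = 408.90 K

408.90 K


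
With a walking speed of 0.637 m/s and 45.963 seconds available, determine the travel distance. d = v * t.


d = 0.637 * 45.963 = 29.278 m

29.278 m


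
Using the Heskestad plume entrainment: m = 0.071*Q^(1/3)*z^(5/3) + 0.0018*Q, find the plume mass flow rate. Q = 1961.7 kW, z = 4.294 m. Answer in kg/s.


Q^(1/3) = 12.518
z^(5/3) = 11.344
First term = 0.071 * 12.518 * 11.344 = 10.083
Second term = 0.0018 * 1961.7 = 3.5311
m = 13.614 kg/s

13.614 kg/s


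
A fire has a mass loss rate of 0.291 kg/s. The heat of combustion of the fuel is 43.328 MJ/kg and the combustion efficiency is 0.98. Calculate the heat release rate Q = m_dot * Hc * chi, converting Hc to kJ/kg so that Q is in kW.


Hc = 43.328 MJ/kg = 43.328 * 1000 kJ/kg = 43328 kJ/kg
Q = 0.291 kg/s * 43328 kJ/kg * 0.98 = 12356 kW

12356 kW


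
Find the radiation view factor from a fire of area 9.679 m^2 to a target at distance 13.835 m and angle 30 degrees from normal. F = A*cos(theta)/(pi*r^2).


cos(30 deg) = 0.86603
pi*r^2 = 601.32
F = 9.679 * 0.86603 / 601.32 = 0.013940

0.013940


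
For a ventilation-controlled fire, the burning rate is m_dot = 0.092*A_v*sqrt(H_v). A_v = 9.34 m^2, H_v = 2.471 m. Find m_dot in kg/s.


sqrt(H_v) = 1.5719
m_dot = 0.092 * 9.34 * 1.5719 = 1.3507 kg/s

1.3507 kg/s


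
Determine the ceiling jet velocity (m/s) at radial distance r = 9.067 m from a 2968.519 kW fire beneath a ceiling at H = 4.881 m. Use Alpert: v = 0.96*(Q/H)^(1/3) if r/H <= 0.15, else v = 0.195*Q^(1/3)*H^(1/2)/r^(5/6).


r/H = 9.067 / 4.881 = 1.8576
r/H > 0.15, so v = 0.195*Q^(1/3)*H^(1/2)/r^(5/6)
Q^(1/3) = 14.372
H^(1/2) = 2.2093
r^(5/6) = 6.2789
v = 0.195 * 14.372 * 2.2093 / 6.2789 = 0.98609 m/s

0.98609 m/s


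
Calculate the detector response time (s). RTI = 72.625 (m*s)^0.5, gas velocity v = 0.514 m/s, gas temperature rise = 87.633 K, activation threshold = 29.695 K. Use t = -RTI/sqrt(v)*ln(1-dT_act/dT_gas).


dT_act/dT_gas = 0.33886
ln(1 - 0.33886) = -0.41378
t = -72.625 / sqrt(0.514) * -0.41378 = 41.916 s

41.916 s


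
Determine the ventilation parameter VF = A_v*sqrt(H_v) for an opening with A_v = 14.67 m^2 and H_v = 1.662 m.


sqrt(H_v) = 1.2892
VF = 14.67 * 1.2892 = 18.912 m^(5/2)

18.912 m^(5/2)


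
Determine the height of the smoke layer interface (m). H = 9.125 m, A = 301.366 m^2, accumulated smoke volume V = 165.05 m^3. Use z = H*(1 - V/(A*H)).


V/(A*H) = 0.060019
1 - 0.060019 = 0.93998
z = 9.125 * 0.93998 = 8.5773 m

8.5773 m


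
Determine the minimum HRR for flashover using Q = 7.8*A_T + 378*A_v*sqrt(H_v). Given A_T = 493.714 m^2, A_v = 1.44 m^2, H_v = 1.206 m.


7.8*A_T = 3851.0
sqrt(H_v) = 1.0982
378*A_v*sqrt(H_v) = 597.76
Q = 3851.0 + 597.76 = 4448.7 kW

4448.7 kW


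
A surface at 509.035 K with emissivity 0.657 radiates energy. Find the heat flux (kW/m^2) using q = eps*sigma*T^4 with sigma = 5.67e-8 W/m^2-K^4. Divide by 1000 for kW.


T^4 = 6.7141e+10
q = 0.657 * 5.67e-8 * 6.7141e+10 / 1000 = 2.5011 kW/m^2

2.5011 kW/m^2


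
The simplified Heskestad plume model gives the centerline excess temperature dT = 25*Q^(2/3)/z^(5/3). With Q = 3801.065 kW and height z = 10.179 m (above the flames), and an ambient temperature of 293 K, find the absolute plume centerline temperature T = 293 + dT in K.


Q^(2/3) = 243.56
z^(5/3) = 47.809
dT = 25 * 243.56 / 47.809 = 127.36 K
T = 293 + 127.36 = 420.36 K

420.36 K


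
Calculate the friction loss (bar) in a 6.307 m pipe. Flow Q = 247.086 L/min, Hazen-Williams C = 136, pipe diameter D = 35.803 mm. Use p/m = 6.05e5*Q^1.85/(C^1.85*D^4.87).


Q^1.85 = 26716
C^1.85 = 8852.1
D^4.87 = 3.6948e+07
p/m = 0.049419 bar/m
p_total = 0.049419 * 6.307 = 0.31168 bar

0.31168 bar


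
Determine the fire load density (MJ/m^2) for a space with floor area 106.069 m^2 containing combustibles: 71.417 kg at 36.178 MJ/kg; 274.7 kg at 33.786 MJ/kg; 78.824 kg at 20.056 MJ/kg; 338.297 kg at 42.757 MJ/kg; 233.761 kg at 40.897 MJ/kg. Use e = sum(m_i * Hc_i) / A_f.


Total energy = 71.417*36.178 + 274.7*33.786 + 78.824*20.056 + 338.297*42.757 + 233.761*40.897
= 2583.724 + 9281.014 + 1580.894 + 14464.56 + 9560.124
= 37470.32 MJ
e = 37470.32 / 106.069 = 353.26 MJ/m^2

353.26 MJ/m^2


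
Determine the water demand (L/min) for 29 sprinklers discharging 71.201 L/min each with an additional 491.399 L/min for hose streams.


Sprinkler demand = 29 * 71.201 = 2064.829 L/min
Total = 2064.829 + 491.399 = 2556.228 L/min

2556.228 L/min


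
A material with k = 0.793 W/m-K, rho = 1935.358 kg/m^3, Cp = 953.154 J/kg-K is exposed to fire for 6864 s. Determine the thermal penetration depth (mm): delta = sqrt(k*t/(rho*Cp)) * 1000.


alpha = 0.793 / (1935.358 * 953.154) = 4.2988e-07 m^2/s
alpha * t = 0.0029507
delta = sqrt(0.0029507) * 1000 = 54.320 mm

54.320 mm


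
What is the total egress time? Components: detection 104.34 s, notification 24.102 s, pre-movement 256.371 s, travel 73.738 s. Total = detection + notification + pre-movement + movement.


Total = 104.34 + 24.102 + 256.371 + 73.738 = 458.551 s

458.551 s


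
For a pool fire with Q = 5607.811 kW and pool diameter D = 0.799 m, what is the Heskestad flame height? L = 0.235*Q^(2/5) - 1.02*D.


Q^(2/5) = 31.588
0.235 * Q^(2/5) = 7.4231
1.02 * D = 0.81498
L = 6.6081 m

6.6081 m


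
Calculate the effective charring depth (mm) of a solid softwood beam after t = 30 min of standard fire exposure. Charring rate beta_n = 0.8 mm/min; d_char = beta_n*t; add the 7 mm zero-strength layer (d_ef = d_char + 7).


d_char = 0.8 * 30 = 24 mm
d_ef = 24 + 1.0*7 = 31 mm

31 mm


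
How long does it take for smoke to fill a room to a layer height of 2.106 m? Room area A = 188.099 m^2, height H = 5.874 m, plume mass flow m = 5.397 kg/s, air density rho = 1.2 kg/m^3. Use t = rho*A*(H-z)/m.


H - z = 3.768 m
t = 1.2 * 188.099 * 3.768 / 5.397 = 157.59 s

157.59 s


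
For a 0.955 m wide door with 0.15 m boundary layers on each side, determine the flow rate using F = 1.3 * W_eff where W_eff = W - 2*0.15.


W_eff = 0.955 - 0.30 = 0.655 m
F = 1.3 * 0.655 = 0.85150 persons/s

0.85150 persons/s


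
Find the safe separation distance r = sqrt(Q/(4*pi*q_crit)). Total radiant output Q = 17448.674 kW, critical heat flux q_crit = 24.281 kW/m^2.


4*pi*q_crit = 305.12
Q/(4*pi*q_crit) = 57.186
r = sqrt(57.186) = 7.5621 m

7.5621 m


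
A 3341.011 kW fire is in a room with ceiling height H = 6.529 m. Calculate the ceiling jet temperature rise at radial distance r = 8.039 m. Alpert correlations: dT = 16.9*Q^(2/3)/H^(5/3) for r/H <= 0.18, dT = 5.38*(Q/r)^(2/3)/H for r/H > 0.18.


r/H = 8.039 / 6.529 = 1.2313
r/H > 0.18, so dT = 5.38*(Q/r)^(2/3)/H
Q/r = 415.60
(Q/r)^(2/3) = 55.691
dT = 5.38 * 55.691 / 6.529 = 45.890 K

45.890 K


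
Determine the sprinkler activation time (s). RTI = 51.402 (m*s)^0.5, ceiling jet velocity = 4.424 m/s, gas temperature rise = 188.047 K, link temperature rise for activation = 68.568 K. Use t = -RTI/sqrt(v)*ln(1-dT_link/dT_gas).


dT_link/dT_gas = 0.36463
ln(1 - 0.36463) = -0.45355
t = -51.402 / sqrt(4.424) * -0.45355 = 11.084 s

11.084 s


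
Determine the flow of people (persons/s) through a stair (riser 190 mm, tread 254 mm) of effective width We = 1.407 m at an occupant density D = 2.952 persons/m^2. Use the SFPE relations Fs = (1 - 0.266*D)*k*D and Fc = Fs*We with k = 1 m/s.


1 - 0.266*D = 1 - 0.266*2.952 = 0.21477
Fs = 0.21477 * 1 * 2.952 = 0.63400 persons/(s*m)
Fc = 0.63400 * 1.407 = 0.89203 persons/s

0.89203 persons/s


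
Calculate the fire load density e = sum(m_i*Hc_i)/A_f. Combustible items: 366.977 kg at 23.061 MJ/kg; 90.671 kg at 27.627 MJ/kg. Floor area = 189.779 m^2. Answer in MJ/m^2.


Total energy = 366.977*23.061 + 90.671*27.627
= 8462.857 + 2504.968
= 10967.82 MJ
e = 10967.82 / 189.779 = 57.793 MJ/m^2

57.793 MJ/m^2


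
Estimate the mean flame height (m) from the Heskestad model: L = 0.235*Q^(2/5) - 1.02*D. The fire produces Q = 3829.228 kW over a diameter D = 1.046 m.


Q^(2/5) = 27.117
0.235 * Q^(2/5) = 6.3725
1.02 * D = 1.0669
L = 5.3056 m

5.3056 m


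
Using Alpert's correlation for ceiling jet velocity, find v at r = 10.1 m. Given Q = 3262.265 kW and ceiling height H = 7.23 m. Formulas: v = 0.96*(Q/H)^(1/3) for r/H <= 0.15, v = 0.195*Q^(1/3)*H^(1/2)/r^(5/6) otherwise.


r/H = 10.1 / 7.23 = 1.3970
r/H > 0.15, so v = 0.195*Q^(1/3)*H^(1/2)/r^(5/6)
Q^(1/3) = 14.831
H^(1/2) = 2.6889
r^(5/6) = 6.8696
v = 0.195 * 14.831 * 2.6889 / 6.8696 = 1.1320 m/s

1.1320 m/s


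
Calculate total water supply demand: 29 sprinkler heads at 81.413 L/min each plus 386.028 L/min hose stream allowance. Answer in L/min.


Sprinkler demand = 29 * 81.413 = 2360.977 L/min
Total = 2360.977 + 386.028 = 2747.005 L/min

2747.005 L/min


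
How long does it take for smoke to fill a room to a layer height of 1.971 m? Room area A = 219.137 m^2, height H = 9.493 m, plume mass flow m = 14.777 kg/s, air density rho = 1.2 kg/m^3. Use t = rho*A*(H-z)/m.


H - z = 7.522 m
t = 1.2 * 219.137 * 7.522 / 14.777 = 133.86 s

133.86 s


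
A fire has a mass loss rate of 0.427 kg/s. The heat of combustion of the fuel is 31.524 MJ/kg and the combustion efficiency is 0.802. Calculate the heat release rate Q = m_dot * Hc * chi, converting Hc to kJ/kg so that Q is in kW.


Hc = 31.524 MJ/kg = 31.524 * 1000 kJ/kg = 31524 kJ/kg
Q = 0.427 kg/s * 31524 kJ/kg * 0.802 = 10796 kW

10796 kW


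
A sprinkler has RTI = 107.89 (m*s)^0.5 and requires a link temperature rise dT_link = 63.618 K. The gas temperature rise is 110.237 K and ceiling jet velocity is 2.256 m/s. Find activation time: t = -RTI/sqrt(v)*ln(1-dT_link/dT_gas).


dT_link/dT_gas = 0.57710
ln(1 - 0.57710) = -0.86062
t = -107.89 / sqrt(2.256) * -0.86062 = 61.819 s

61.819 s


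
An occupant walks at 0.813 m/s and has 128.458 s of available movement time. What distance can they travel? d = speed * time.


d = 0.813 * 128.458 = 104.44 m

104.44 m


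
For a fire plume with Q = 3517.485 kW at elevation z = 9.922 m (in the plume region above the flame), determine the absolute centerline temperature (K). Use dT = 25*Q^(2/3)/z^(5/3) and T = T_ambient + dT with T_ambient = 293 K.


Q^(2/3) = 231.29
z^(5/3) = 45.814
dT = 25 * 231.29 / 45.814 = 126.21 K
T = 293 + 126.21 = 419.21 K

419.21 K


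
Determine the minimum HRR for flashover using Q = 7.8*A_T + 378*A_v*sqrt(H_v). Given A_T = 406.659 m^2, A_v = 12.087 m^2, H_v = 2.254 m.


7.8*A_T = 3171.9
sqrt(H_v) = 1.5013
378*A_v*sqrt(H_v) = 6859.4
Q = 3171.9 + 6859.4 = 10031 kW

10031 kW


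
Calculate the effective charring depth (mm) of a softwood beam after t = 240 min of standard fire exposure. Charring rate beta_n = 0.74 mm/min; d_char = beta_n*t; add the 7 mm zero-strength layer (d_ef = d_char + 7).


d_char = 0.74 * 240 = 177.6 mm
d_ef = 177.6 + 1.0*7 = 184.6 mm

184.6 mm


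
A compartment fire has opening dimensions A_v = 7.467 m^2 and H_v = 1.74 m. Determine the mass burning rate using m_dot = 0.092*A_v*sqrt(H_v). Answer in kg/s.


sqrt(H_v) = 1.3191
m_dot = 0.092 * 7.467 * 1.3191 = 0.90617 kg/s

0.90617 kg/s


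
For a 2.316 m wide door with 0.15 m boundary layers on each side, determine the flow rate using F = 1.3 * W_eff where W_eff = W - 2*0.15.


W_eff = 2.316 - 0.30 = 2.016 m
F = 1.3 * 2.016 = 2.6208 persons/s

2.6208 persons/s


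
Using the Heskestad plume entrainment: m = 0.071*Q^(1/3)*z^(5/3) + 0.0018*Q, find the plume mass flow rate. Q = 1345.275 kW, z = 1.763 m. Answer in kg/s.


Q^(1/3) = 11.039
z^(5/3) = 2.5729
First term = 0.071 * 11.039 * 2.5729 = 2.0166
Second term = 0.0018 * 1345.275 = 2.4215
m = 4.4381 kg/s

4.4381 kg/s


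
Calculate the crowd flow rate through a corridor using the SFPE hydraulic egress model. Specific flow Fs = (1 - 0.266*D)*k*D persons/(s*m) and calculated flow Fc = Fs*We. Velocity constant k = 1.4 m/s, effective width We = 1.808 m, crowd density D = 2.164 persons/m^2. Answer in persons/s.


1 - 0.266*D = 1 - 0.266*2.164 = 0.42438
Fs = 0.42438 * 1.4 * 2.164 = 1.2857 persons/(s*m)
Fc = 1.2857 * 1.808 = 2.3245 persons/s

2.3245 persons/s


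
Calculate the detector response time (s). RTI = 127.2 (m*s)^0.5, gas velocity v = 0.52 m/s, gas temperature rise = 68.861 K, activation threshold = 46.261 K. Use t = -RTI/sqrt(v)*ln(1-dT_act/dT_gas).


dT_act/dT_gas = 0.67180
ln(1 - 0.67180) = -1.1141
t = -127.2 / sqrt(0.52) * -1.1141 = 196.53 s

196.53 s


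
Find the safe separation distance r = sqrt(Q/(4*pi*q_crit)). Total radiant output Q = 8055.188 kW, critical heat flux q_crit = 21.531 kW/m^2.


4*pi*q_crit = 270.57
Q/(4*pi*q_crit) = 29.772
r = sqrt(29.772) = 5.4563 m

5.4563 m


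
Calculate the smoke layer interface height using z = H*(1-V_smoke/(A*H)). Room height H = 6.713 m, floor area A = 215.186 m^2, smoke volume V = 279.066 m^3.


V/(A*H) = 0.19319
1 - 0.19319 = 0.80681
z = 6.713 * 0.80681 = 5.4161 m

5.4161 m


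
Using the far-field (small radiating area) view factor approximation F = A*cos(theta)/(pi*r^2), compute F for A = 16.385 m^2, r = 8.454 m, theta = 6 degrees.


cos(6 deg) = 0.99452
pi*r^2 = 224.53
F = 16.385 * 0.99452 / 224.53 = 0.072575

0.072575


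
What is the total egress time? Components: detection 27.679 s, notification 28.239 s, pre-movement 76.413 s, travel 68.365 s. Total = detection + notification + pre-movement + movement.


Total = 27.679 + 28.239 + 76.413 + 68.365 = 200.696 s

200.696 s


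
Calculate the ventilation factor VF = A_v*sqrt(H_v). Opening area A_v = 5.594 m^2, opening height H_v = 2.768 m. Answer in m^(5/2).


sqrt(H_v) = 1.6637
VF = 5.594 * 1.6637 = 9.3069 m^(5/2)

9.3069 m^(5/2)


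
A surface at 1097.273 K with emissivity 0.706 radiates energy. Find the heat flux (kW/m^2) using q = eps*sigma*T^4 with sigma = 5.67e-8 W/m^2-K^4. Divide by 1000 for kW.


T^4 = 1.4496e+12
q = 0.706 * 5.67e-8 * 1.4496e+12 / 1000 = 58.029 kW/m^2

58.029 kW/m^2


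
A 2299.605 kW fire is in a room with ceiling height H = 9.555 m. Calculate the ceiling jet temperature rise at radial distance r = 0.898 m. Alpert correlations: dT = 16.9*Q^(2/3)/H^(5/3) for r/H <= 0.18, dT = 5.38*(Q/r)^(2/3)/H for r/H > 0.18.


r/H = 0.898 / 9.555 = 0.093982
r/H <= 0.18, so dT = 16.9*Q^(2/3)/H^(5/3)
Q^(2/3) = 174.22
H^(5/3) = 43.025
dT = 16.9 * 174.22 / 43.025 = 68.434 K

68.434 K


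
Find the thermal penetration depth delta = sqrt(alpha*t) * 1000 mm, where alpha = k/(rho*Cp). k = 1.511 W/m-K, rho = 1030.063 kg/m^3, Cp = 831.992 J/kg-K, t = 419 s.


alpha = 1.511 / (1030.063 * 831.992) = 1.7631e-06 m^2/s
alpha * t = 0.00073875
delta = sqrt(0.00073875) * 1000 = 27.180 mm

27.180 mm


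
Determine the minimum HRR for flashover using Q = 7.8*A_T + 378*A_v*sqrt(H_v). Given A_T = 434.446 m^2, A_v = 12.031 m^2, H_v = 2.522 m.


7.8*A_T = 3388.7
sqrt(H_v) = 1.5881
378*A_v*sqrt(H_v) = 7222.1
Q = 3388.7 + 7222.1 = 10611 kW

10611 kW


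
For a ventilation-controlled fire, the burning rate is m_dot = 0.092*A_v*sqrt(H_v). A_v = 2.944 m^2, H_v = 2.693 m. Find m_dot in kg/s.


sqrt(H_v) = 1.6410
m_dot = 0.092 * 2.944 * 1.6410 = 0.44447 kg/s

0.44447 kg/s


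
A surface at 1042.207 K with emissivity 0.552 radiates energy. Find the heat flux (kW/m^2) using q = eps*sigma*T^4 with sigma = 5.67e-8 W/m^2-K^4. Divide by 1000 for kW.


T^4 = 1.1798e+12
q = 0.552 * 5.67e-8 * 1.1798e+12 / 1000 = 36.926 kW/m^2

36.926 kW/m^2


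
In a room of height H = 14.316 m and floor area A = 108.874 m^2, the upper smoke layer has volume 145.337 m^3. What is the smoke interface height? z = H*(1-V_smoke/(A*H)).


V/(A*H) = 0.093246
1 - 0.093246 = 0.90675
z = 14.316 * 0.90675 = 12.981 m

12.981 m


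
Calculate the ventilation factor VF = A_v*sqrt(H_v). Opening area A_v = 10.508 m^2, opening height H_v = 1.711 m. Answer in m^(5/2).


sqrt(H_v) = 1.3081
VF = 10.508 * 1.3081 = 13.745 m^(5/2)

13.745 m^(5/2)


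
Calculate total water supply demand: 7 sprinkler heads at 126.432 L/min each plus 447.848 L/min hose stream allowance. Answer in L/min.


Sprinkler demand = 7 * 126.432 = 885.024 L/min
Total = 885.024 + 447.848 = 1332.872 L/min

1332.872 L/min


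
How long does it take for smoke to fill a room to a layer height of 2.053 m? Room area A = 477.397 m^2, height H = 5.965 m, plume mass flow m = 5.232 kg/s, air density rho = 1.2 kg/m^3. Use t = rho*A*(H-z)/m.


H - z = 3.912 m
t = 1.2 * 477.397 * 3.912 / 5.232 = 428.34 s

428.34 s


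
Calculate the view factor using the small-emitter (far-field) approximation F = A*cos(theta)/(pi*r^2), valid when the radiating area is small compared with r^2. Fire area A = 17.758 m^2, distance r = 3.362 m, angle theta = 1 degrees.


cos(1 deg) = 0.99985
pi*r^2 = 35.510
F = 17.758 * 0.99985 / 35.510 = 0.50001

0.50001
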